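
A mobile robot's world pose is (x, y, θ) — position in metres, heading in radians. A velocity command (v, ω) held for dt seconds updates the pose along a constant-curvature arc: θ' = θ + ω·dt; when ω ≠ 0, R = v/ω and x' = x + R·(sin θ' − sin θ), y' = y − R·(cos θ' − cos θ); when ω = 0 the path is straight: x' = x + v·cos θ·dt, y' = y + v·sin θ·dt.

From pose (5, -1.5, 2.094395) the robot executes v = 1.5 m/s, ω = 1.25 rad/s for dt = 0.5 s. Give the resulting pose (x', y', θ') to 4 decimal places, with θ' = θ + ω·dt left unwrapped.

θ' = 2.0944 + 1.25·0.5 = 2.7194
R = v/ω = 1.5/1.25 = 1.2000
x' = 5 + 1.2000·(sin 2.7194 − sin 2.0944) = 4.4525
y' = -1.5 − 1.2000·(cos 2.7194 − cos 2.0944) = -1.0054

(4.4525, -1.0054, 2.7194)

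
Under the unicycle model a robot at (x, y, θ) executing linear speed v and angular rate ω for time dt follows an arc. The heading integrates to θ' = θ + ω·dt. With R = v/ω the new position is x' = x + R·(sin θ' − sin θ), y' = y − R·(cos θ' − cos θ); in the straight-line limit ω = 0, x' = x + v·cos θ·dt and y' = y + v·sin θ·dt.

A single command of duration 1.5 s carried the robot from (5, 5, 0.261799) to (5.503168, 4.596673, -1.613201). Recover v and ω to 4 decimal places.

v = 0.5000, ω = -1.2500

Δθ = -1.613201 − 0.261799 = -1.875000
ω = Δθ/dt = -1.875000/1.5 = -1.2500
R = Δx/(sin θ' − sin θ) = -0.4000
v = R·ω = -0.4000·-1.2500 = 0.5000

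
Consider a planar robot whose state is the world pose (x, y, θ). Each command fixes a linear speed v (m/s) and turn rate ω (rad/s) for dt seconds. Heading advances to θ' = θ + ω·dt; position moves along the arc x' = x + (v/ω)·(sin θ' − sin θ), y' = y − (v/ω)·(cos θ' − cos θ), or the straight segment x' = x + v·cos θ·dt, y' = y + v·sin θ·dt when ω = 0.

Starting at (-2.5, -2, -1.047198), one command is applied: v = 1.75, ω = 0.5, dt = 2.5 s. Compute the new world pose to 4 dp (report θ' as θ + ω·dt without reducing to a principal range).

θ' = -1.0472 + 0.5·2.5 = 0.2028
R = v/ω = 1.75/0.5 = 3.5000
x' = -2.5 + 3.5000·(sin 0.2028 − sin -1.0472) = 1.2360
y' = -2 − 3.5000·(cos 0.2028 − cos -1.0472) = -3.6783

(1.2360, -3.6783, 0.2028)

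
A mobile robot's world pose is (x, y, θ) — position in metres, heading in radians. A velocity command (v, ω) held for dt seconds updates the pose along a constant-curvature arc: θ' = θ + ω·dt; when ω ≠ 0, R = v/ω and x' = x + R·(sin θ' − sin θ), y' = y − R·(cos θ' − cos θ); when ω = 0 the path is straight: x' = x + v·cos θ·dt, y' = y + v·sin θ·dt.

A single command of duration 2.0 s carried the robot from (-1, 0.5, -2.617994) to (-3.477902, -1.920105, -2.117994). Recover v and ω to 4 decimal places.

v = 1.7500, ω = 0.2500

Δθ = -2.117994 − -2.617994 = 0.500000
ω = Δθ/dt = 0.500000/2.0 = 0.2500
R = Δx/(sin θ' − sin θ) = 7.0000
v = R·ω = 7.0000·0.2500 = 1.7500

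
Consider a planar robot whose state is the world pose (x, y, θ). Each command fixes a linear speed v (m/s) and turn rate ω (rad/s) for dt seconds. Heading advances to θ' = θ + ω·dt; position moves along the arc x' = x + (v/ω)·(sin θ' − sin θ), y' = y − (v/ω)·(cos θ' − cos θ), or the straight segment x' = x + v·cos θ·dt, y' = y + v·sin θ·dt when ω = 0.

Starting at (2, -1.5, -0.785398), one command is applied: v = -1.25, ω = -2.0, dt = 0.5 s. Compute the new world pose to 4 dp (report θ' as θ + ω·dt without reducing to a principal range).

(1.8313, -0.9250, -1.7854)

θ' = -0.7854 + -2.0·0.5 = -1.7854
R = v/ω = -1.25/-2.0 = 0.6250
x' = 2 + 0.6250·(sin -1.7854 − sin -0.7854) = 1.8313
y' = -1.5 − 0.6250·(cos -1.7854 − cos -0.7854) = -0.9250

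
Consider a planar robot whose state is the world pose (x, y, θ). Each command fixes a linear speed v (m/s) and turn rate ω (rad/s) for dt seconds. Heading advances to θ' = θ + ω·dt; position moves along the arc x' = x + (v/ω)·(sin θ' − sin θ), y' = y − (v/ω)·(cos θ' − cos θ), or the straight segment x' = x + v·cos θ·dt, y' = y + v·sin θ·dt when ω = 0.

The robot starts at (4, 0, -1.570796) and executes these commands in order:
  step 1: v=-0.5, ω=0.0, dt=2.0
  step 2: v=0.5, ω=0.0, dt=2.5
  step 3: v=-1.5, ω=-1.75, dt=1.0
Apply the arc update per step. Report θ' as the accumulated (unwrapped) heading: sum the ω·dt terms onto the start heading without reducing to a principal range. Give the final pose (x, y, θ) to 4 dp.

step 1: θ'=-1.5708 (straight) → pose (4.0000, 1.0000, -1.5708)
step 2: θ'=-1.5708 (straight) → pose (4.0000, -0.2500, -1.5708)
step 3: θ'=-3.3208 (R=0.8571) → pose (5.0099, 0.5934, -3.3208)

(5.0099, 0.5934, -3.3208)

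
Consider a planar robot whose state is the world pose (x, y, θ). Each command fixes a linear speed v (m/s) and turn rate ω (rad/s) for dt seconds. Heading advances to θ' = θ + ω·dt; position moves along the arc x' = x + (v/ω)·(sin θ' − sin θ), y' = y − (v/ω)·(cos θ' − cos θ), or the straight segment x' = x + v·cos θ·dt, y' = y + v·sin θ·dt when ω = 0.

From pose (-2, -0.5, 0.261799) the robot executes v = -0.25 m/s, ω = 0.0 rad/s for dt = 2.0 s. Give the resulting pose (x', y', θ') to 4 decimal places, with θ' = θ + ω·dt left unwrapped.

θ' = 0.2618 + 0.0·2.0 = 0.2618
ω = 0 → straight: x' = -2 + -0.25·cos(0.2618)·2.0 = -2.4830
y' = -0.5 + -0.25·sin(0.2618)·2.0 = -0.6294

(-2.4830, -0.6294, 0.2618)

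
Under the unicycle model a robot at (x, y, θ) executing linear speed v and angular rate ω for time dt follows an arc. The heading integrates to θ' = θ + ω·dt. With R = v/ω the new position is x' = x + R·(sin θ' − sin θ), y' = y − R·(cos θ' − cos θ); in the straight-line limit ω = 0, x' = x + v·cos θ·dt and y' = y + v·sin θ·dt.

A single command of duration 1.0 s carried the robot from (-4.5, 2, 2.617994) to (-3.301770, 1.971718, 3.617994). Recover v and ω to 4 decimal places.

v = -1.2500, ω = 1.0000

Δθ = 3.617994 − 2.617994 = 1.000000
ω = Δθ/dt = 1.000000/1.0 = 1.0000
R = Δx/(sin θ' − sin θ) = -1.2500
v = R·ω = -1.2500·1.0000 = -1.2500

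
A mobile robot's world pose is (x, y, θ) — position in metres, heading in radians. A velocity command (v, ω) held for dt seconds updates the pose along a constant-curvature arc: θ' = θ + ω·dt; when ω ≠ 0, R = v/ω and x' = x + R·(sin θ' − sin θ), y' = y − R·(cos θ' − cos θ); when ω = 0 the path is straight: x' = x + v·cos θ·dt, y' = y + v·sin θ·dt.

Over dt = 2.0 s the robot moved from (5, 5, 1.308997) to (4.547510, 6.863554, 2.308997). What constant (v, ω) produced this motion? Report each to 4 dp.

Δθ = 2.308997 − 1.308997 = 1.000000
ω = Δθ/dt = 1.000000/2.0 = 0.5000
R = −Δy/(cos θ' − cos θ) = 2.0000
v = R·ω = 2.0000·0.5000 = 1.0000

v = 1.0000, ω = 0.5000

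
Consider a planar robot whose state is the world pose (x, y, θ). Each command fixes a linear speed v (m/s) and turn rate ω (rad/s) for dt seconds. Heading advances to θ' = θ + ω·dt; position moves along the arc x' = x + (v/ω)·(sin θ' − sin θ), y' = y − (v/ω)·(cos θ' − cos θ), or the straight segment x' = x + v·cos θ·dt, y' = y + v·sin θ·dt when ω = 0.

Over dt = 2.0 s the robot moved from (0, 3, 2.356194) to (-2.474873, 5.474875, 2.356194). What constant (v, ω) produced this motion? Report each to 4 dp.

Δθ = 2.356194 − 2.356194 = 0.000000
ω = Δθ/dt = 0.000000/2.0 = 0.0000
ω = 0 → v = (Δx·cos θ + Δy·sin θ)/dt = 1.7500

v = 1.7500, ω = 0.0000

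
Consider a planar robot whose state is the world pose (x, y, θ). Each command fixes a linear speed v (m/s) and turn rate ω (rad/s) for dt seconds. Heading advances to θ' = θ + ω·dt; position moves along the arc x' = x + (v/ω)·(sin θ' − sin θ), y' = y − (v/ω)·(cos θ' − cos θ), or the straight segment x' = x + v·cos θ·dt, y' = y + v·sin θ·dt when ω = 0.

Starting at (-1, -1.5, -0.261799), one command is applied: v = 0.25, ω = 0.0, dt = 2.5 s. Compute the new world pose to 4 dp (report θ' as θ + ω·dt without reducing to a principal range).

θ' = -0.2618 + 0.0·2.5 = -0.2618
ω = 0 → straight: x' = -1 + 0.25·cos(-0.2618)·2.5 = -0.3963
y' = -1.5 + 0.25·sin(-0.2618)·2.5 = -1.6618

(-0.3963, -1.6618, -0.2618)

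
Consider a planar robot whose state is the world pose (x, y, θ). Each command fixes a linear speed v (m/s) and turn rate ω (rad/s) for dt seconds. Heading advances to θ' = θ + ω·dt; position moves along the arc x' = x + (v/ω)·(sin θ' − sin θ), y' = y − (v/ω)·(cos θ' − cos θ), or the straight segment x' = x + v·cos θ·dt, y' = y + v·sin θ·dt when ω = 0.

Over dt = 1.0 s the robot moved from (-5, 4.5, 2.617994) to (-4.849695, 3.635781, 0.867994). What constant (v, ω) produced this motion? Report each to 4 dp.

v = -1.0000, ω = -1.7500

Δθ = 0.867994 − 2.617994 = -1.750000
ω = Δθ/dt = -1.750000/1.0 = -1.7500
R = −Δy/(cos θ' − cos θ) = 0.5714
v = R·ω = 0.5714·-1.7500 = -1.0000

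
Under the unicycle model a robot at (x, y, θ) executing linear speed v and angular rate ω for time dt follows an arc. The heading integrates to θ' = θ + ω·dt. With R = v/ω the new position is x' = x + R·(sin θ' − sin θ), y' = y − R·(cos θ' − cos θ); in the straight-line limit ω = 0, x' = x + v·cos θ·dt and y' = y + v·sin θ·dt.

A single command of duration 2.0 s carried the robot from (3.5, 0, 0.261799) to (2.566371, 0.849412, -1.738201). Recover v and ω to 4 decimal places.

Δθ = -1.738201 − 0.261799 = -2.000000
ω = Δθ/dt = -2.000000/2.0 = -1.0000
R = Δx/(sin θ' − sin θ) = 0.7500
v = R·ω = 0.7500·-1.0000 = -0.7500

v = -0.7500, ω = -1.0000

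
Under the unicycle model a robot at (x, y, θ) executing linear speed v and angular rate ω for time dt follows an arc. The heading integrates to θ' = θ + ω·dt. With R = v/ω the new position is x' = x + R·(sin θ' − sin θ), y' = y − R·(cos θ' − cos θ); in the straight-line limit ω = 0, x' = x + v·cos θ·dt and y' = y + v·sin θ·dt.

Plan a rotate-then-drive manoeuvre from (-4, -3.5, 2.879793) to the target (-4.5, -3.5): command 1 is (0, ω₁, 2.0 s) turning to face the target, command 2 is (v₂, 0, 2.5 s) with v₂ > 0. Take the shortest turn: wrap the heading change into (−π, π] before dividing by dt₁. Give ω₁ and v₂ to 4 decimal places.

heading to target = atan2(-3.5−-3.5, -4.5−-4) = 3.1416
Δθ = wrap(3.1416 − 2.8798) = 0.2618; ω₁ = Δθ/dt₁ = 0.1309
distance = √((-4.5−-4)² + (-3.5−-3.5)²) = 0.5000; v₂ = distance/dt₂ = 0.2000

ω₁ = 0.1309, v₂ = 0.2000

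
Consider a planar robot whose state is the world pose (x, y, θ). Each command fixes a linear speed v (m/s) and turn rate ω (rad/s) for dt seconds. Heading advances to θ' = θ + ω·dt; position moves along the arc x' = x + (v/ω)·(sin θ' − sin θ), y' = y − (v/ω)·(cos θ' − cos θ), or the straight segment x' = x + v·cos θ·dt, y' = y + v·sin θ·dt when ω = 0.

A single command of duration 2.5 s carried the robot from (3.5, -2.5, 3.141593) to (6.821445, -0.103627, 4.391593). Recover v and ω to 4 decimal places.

Δθ = 4.391593 − 3.141593 = 1.250000
ω = Δθ/dt = 1.250000/2.5 = 0.5000
R = Δx/(sin θ' − sin θ) = -3.5000
v = R·ω = -3.5000·0.5000 = -1.7500

v = -1.7500, ω = 0.5000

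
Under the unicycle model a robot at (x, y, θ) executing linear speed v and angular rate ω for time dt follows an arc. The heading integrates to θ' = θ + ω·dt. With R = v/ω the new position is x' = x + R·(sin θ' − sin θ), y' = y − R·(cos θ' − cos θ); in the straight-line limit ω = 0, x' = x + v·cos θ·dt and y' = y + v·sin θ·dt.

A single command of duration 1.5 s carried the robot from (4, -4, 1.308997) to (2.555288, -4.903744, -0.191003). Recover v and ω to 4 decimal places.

Δθ = -0.191003 − 1.308997 = -1.500000
ω = Δθ/dt = -1.500000/1.5 = -1.0000
R = Δx/(sin θ' − sin θ) = 1.2500
v = R·ω = 1.2500·-1.0000 = -1.2500

v = -1.2500, ω = -1.0000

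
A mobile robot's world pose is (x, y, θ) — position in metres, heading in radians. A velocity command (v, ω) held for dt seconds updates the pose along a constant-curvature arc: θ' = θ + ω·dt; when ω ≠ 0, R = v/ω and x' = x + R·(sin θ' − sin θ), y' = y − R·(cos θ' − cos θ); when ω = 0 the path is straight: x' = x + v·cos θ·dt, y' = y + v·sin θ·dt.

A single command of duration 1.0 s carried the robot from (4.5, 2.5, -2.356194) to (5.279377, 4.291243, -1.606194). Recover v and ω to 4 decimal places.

v = -2.0000, ω = 0.7500

Δθ = -1.606194 − -2.356194 = 0.750000
ω = Δθ/dt = 0.750000/1.0 = 0.7500
R = −Δy/(cos θ' − cos θ) = -2.6667
v = R·ω = -2.6667·0.7500 = -2.0000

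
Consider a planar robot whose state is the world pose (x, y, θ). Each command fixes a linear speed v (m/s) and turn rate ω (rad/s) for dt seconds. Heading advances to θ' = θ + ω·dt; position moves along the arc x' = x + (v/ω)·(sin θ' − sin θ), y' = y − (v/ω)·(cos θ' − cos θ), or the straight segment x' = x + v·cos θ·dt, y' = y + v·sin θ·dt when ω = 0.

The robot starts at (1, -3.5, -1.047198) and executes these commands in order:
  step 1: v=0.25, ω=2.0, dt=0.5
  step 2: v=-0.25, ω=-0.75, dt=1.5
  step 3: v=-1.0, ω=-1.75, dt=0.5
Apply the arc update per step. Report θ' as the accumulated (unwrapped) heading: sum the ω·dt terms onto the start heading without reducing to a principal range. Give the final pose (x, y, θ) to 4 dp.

(0.8297, -2.8749, -2.0472)

step 1: θ'=-0.0472 (R=0.1250) → pose (1.1024, -3.5624, -0.0472)
step 2: θ'=-1.1722 (R=0.3333) → pose (0.8109, -3.3588, -1.1722)
step 3: θ'=-2.0472 (R=0.5714) → pose (0.8297, -2.8749, -2.0472)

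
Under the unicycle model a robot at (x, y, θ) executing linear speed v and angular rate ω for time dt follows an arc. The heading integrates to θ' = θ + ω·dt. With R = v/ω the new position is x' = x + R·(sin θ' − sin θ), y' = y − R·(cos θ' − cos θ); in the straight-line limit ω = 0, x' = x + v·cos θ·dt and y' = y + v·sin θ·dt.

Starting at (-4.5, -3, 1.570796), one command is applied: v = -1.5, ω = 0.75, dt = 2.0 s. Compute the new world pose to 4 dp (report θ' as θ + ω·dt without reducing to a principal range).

θ' = 1.5708 + 0.75·2.0 = 3.0708
R = v/ω = -1.5/0.75 = -2.0000
x' = -4.5 + -2.0000·(sin 3.0708 − sin 1.5708) = -2.6415
y' = -3 − -2.0000·(cos 3.0708 − cos 1.5708) = -4.9950

(-2.6415, -4.9950, 3.0708)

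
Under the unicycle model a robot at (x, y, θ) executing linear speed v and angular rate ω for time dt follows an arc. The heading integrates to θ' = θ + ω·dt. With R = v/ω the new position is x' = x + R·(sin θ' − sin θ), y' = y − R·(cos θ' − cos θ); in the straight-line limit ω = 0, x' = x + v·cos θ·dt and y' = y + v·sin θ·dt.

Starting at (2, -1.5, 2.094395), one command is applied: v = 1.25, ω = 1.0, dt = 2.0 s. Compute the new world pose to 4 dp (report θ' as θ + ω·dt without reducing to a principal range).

θ' = 2.0944 + 1.0·2.0 = 4.0944
R = v/ω = 1.25/1.0 = 1.2500
x' = 2 + 1.2500·(sin 4.0944 − sin 2.0944) = -0.1013
y' = -1.5 − 1.2500·(cos 4.0944 − cos 2.0944) = -1.4007

(-0.1013, -1.4007, 4.0944)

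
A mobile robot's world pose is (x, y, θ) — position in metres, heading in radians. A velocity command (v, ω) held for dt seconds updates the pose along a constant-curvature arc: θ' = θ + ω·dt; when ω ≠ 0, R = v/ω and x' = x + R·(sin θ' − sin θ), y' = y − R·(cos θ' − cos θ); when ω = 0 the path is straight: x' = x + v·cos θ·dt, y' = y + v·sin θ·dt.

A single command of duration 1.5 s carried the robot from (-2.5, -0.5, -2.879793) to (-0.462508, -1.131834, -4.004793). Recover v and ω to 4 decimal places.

v = -1.5000, ω = -0.7500

Δθ = -4.004793 − -2.879793 = -1.125000
ω = Δθ/dt = -1.125000/1.5 = -0.7500
R = Δx/(sin θ' − sin θ) = 2.0000
v = R·ω = 2.0000·-0.7500 = -1.5000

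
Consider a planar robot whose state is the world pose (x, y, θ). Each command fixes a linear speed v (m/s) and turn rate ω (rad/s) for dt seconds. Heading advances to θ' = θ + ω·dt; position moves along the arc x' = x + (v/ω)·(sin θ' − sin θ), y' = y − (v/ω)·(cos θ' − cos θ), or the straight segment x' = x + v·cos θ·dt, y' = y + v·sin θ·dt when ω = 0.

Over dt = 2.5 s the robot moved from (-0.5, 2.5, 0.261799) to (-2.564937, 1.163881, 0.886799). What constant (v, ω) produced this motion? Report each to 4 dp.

v = -1.0000, ω = 0.2500

Δθ = 0.886799 − 0.261799 = 0.625000
ω = Δθ/dt = 0.625000/2.5 = 0.2500
R = Δx/(sin θ' − sin θ) = -4.0000
v = R·ω = -4.0000·0.2500 = -1.0000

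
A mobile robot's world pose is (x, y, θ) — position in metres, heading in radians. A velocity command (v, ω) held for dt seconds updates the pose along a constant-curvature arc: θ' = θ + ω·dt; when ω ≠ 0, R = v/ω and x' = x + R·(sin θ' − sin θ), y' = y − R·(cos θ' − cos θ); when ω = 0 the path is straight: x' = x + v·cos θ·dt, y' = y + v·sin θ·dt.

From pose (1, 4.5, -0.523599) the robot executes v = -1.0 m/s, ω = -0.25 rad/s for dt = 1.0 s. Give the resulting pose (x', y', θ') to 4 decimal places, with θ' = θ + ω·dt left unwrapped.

θ' = -0.5236 + -0.25·1.0 = -0.7736
R = v/ω = -1.0/-0.25 = 4.0000
x' = 1 + 4.0000·(sin -0.7736 − sin -0.5236) = 0.2051
y' = 4.5 − 4.0000·(cos -0.7736 − cos -0.5236) = 5.1025

(0.2051, 5.1025, -0.7736)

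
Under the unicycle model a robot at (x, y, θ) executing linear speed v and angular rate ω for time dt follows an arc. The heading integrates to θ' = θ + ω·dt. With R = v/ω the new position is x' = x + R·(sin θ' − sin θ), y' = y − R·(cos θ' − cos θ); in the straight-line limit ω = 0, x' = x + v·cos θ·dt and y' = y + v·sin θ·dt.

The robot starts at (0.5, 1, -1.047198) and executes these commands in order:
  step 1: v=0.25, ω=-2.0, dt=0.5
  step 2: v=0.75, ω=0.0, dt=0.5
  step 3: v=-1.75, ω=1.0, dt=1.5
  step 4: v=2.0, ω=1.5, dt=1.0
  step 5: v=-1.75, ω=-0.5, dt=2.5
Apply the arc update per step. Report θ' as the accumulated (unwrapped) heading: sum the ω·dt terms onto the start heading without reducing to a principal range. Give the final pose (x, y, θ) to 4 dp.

(-2.4109, 1.8914, -0.2972)

step 1: θ'=-2.0472 (R=-0.1250) → pose (0.5028, 0.8802, -2.0472)
step 2: θ'=-2.0472 (straight) → pose (0.3309, 0.5469, -2.0472)
step 3: θ'=-0.5472 (R=-1.7500) → pose (-0.3138, 2.8439, -0.5472)
step 4: θ'=0.9528 (R=1.3333) → pose (1.4667, 3.2100, 0.9528)
step 5: θ'=-0.2972 (R=3.5000) → pose (-2.4109, 1.8914, -0.2972)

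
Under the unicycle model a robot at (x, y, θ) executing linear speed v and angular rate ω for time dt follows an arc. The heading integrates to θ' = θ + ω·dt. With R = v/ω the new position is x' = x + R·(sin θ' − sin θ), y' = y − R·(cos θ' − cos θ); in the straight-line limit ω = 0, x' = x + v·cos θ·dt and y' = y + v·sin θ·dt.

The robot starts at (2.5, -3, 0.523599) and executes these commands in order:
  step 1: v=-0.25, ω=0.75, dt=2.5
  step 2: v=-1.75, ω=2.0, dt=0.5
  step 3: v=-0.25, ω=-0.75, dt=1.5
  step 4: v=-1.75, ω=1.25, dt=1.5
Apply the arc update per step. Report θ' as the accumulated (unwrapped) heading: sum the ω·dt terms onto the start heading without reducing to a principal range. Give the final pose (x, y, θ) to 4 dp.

(5.8462, -3.6862, 4.1486)

step 1: θ'=2.3986 (R=-0.3333) → pose (2.4412, -3.5342, 2.3986)
step 2: θ'=3.3986 (R=-0.8750) → pose (3.2555, -3.7360, 3.3986)
step 3: θ'=2.2736 (R=0.3333) → pose (3.5946, -3.8430, 2.2736)
step 4: θ'=4.1486 (R=-1.4000) → pose (5.8462, -3.6862, 4.1486)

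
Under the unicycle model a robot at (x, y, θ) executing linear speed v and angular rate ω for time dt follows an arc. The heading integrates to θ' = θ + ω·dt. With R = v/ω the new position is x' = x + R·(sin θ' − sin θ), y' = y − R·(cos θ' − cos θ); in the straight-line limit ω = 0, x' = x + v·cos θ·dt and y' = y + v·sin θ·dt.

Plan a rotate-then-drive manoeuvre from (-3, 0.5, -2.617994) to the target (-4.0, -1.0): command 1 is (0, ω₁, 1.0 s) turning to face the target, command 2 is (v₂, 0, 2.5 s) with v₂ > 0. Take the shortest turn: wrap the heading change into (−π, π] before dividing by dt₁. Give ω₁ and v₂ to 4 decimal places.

heading to target = atan2(-1−0.5, -4−-3) = -2.1588
Δθ = wrap(-2.1588 − -2.6180) = 0.4592; ω₁ = Δθ/dt₁ = 0.4592
distance = √((-4−-3)² + (-1−0.5)²) = 1.8028; v₂ = distance/dt₂ = 0.7211

ω₁ = 0.4592, v₂ = 0.7211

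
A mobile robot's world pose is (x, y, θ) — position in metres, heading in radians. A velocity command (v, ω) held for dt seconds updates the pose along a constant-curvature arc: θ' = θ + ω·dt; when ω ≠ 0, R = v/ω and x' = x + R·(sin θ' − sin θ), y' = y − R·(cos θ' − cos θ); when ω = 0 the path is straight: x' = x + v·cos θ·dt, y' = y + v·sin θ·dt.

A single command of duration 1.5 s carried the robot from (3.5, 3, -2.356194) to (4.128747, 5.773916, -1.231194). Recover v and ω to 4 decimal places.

Δθ = -1.231194 − -2.356194 = 1.125000
ω = Δθ/dt = 1.125000/1.5 = 0.7500
R = −Δy/(cos θ' − cos θ) = -2.6667
v = R·ω = -2.6667·0.7500 = -2.0000

v = -2.0000, ω = 0.7500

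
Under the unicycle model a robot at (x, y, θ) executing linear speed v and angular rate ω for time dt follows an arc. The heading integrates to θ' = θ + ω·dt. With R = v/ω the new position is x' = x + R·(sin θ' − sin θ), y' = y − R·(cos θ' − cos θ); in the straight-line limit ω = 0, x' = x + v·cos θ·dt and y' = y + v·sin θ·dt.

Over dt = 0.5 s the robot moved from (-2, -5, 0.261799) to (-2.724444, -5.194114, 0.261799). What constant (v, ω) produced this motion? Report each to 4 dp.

Δθ = 0.261799 − 0.261799 = 0.000000
ω = Δθ/dt = 0.000000/0.5 = 0.0000
ω = 0 → v = (Δx·cos θ + Δy·sin θ)/dt = -1.5000

v = -1.5000, ω = 0.0000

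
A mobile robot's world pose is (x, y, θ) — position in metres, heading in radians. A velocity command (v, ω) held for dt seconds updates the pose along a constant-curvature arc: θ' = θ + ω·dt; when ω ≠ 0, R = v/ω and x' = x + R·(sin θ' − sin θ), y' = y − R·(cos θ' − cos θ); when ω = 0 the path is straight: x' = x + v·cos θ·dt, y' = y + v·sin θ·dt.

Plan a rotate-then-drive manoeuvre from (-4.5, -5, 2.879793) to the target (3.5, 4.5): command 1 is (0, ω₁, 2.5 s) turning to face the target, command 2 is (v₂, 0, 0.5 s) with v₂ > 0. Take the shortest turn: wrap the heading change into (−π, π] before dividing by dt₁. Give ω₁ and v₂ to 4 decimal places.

heading to target = atan2(4.5−-5, 3.5−-4.5) = 0.8709
Δθ = wrap(0.8709 − 2.8798) = -2.0089; ω₁ = Δθ/dt₁ = -0.8036
distance = √((3.5−-4.5)² + (4.5−-5)²) = 12.4197; v₂ = distance/dt₂ = 24.8395

ω₁ = -0.8036, v₂ = 24.8395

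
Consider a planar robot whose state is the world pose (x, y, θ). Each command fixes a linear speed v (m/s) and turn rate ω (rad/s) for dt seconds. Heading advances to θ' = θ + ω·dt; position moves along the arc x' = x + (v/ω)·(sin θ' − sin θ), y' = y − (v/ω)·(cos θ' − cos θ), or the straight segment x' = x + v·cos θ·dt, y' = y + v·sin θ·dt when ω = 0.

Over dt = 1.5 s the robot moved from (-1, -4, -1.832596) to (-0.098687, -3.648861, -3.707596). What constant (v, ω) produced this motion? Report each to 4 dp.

Δθ = -3.707596 − -1.832596 = -1.875000
ω = Δθ/dt = -1.875000/1.5 = -1.2500
R = Δx/(sin θ' − sin θ) = 0.6000
v = R·ω = 0.6000·-1.2500 = -0.7500

v = -0.7500, ω = -1.2500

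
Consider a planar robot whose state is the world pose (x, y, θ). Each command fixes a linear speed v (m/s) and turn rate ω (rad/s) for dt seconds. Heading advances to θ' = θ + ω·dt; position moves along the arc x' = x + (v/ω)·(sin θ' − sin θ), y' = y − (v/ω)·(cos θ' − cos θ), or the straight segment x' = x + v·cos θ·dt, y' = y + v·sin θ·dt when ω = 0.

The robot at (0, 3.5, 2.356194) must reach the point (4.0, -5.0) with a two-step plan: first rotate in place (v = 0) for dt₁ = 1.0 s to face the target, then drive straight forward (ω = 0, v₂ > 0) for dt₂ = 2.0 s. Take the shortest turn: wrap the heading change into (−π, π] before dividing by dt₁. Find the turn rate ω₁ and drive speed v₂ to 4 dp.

heading to target = atan2(-5−3.5, 4−0) = -1.1310
Δθ = wrap(-1.1310 − 2.3562) = 2.7960; ω₁ = Δθ/dt₁ = 2.7960
distance = √((4−0)² + (-5−3.5)²) = 9.3941; v₂ = distance/dt₂ = 4.6971

ω₁ = 2.7960, v₂ = 4.6971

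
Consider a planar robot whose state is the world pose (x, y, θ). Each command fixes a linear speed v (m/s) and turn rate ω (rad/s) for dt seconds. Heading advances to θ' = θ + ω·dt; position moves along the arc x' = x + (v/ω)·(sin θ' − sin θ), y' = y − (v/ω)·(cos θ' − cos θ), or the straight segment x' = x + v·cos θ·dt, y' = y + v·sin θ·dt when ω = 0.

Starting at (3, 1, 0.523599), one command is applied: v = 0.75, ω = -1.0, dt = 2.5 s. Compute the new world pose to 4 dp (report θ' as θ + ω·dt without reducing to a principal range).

(4.0641, 0.0546, -1.9764)

θ' = 0.5236 + -1.0·2.5 = -1.9764
R = v/ω = 0.75/-1.0 = -0.7500
x' = 3 + -0.7500·(sin -1.9764 − sin 0.5236) = 4.0641
y' = 1 − -0.7500·(cos -1.9764 − cos 0.5236) = 0.0546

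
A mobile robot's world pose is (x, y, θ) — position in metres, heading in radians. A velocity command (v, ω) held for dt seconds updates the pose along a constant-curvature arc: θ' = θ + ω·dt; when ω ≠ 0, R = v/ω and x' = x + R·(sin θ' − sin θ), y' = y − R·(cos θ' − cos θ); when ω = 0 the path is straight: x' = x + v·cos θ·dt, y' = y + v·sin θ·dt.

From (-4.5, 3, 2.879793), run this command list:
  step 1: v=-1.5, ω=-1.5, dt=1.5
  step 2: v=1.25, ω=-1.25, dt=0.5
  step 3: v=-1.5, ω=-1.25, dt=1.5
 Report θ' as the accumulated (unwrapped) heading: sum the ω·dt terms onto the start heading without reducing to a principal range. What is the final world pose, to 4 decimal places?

step 1: θ'=0.6298 (R=1.0000) → pose (-4.1698, 1.2259, 0.6298)
step 2: θ'=0.0048 (R=-1.0000) → pose (-3.5857, 1.4178, 0.0048)
step 3: θ'=-1.8702 (R=1.2000) → pose (-4.7380, 2.9717, -1.8702)

(-4.7380, 2.9717, -1.8702)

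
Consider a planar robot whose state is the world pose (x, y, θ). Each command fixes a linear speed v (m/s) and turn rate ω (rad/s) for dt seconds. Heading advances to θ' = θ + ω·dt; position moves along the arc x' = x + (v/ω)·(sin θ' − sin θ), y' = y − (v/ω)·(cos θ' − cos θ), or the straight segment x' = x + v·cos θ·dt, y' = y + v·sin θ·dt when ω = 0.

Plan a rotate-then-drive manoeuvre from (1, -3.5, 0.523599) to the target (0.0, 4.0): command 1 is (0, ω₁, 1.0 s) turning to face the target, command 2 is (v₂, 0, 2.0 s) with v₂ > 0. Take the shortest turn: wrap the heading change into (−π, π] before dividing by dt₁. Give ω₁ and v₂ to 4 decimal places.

ω₁ = 1.1797, v₂ = 3.7832

heading to target = atan2(4−-3.5, 0−1) = 1.7033
Δθ = wrap(1.7033 − 0.5236) = 1.1797; ω₁ = Δθ/dt₁ = 1.1797
distance = √((0−1)² + (4−-3.5)²) = 7.5664; v₂ = distance/dt₂ = 3.7832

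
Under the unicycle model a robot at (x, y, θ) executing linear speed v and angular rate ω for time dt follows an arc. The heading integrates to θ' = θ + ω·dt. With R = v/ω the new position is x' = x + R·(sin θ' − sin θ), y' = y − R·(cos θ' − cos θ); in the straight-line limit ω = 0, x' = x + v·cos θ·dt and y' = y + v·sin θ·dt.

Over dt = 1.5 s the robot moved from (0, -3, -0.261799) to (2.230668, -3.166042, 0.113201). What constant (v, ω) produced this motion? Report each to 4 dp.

v = 1.5000, ω = 0.2500

Δθ = 0.113201 − -0.261799 = 0.375000
ω = Δθ/dt = 0.375000/1.5 = 0.2500
R = Δx/(sin θ' − sin θ) = 6.0000
v = R·ω = 6.0000·0.2500 = 1.5000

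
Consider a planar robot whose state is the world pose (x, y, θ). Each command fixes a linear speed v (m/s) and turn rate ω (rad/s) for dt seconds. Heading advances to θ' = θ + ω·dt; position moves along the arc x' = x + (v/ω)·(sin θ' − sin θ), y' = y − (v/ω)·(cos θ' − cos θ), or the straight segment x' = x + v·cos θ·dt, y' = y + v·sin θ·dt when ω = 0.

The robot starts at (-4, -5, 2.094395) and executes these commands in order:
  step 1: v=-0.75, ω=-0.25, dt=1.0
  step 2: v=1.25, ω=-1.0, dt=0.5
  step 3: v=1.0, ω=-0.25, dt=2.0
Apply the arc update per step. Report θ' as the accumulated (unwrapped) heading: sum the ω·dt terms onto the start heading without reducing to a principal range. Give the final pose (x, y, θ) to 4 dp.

step 1: θ'=1.8444 (R=3.0000) → pose (-3.7097, -5.6894, 1.8444)
step 2: θ'=1.3444 (R=-1.2500) → pose (-3.7243, -5.0711, 1.3444)
step 3: θ'=0.8444 (R=-4.0000) → pose (-2.8166, -3.3122, 0.8444)

(-2.8166, -3.3122, 0.8444)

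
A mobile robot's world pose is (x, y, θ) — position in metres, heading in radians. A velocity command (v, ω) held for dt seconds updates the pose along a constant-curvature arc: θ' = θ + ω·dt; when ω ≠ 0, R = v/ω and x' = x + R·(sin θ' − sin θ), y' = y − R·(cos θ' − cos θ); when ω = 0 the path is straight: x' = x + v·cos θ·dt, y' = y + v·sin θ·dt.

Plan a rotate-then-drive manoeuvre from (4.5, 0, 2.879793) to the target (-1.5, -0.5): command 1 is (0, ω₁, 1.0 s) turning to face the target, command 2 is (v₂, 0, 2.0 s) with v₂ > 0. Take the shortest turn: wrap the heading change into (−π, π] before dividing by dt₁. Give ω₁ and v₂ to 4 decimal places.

ω₁ = 0.3449, v₂ = 3.0104

heading to target = atan2(-0.5−0, -1.5−4.5) = -3.0585
Δθ = wrap(-3.0585 − 2.8798) = 0.3449; ω₁ = Δθ/dt₁ = 0.3449
distance = √((-1.5−4.5)² + (-0.5−0)²) = 6.0208; v₂ = distance/dt₂ = 3.0104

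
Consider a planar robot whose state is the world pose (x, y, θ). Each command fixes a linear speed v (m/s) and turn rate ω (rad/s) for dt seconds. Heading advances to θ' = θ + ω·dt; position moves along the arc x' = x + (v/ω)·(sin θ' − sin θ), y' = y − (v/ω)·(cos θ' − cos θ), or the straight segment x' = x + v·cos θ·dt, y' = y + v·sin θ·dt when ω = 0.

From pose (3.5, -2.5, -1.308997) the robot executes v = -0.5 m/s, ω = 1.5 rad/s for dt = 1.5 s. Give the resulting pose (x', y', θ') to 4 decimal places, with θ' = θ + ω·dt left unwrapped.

(2.9086, -2.3899, 0.9410)

θ' = -1.3090 + 1.5·1.5 = 0.9410
R = v/ω = -0.5/1.5 = -0.3333
x' = 3.5 + -0.3333·(sin 0.9410 − sin -1.3090) = 2.9086
y' = -2.5 − -0.3333·(cos 0.9410 − cos -1.3090) = -2.3899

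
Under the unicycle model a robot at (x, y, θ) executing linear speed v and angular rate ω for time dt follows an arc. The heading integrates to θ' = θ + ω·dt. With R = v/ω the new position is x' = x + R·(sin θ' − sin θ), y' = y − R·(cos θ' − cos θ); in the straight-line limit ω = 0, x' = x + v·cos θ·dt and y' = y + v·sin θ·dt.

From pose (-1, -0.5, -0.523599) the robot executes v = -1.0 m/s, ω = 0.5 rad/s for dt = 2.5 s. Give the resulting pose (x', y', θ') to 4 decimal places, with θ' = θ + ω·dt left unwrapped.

(-3.3284, -0.7369, 0.7264)

θ' = -0.5236 + 0.5·2.5 = 0.7264
R = v/ω = -1.0/0.5 = -2.0000
x' = -1 + -2.0000·(sin 0.7264 − sin -0.5236) = -3.3284
y' = -0.5 − -2.0000·(cos 0.7264 − cos -0.5236) = -0.7369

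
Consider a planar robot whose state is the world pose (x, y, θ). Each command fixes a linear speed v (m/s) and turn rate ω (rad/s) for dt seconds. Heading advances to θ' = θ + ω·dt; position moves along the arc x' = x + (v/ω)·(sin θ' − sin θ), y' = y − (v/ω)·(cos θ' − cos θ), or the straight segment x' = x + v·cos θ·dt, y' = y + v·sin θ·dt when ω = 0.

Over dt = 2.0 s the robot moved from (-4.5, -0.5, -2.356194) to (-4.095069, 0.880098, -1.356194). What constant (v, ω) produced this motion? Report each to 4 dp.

v = -0.7500, ω = 0.5000

Δθ = -1.356194 − -2.356194 = 1.000000
ω = Δθ/dt = 1.000000/2.0 = 0.5000
R = −Δy/(cos θ' − cos θ) = -1.5000
v = R·ω = -1.5000·0.5000 = -0.7500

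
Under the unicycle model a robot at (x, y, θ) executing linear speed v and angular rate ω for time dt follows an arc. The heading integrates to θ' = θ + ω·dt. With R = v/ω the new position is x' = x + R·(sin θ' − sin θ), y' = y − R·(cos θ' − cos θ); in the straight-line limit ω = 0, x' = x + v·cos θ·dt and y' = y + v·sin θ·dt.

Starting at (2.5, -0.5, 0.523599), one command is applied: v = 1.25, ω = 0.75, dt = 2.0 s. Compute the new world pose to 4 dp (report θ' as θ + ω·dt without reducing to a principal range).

(3.1654, 1.6725, 2.0236)

θ' = 0.5236 + 0.75·2.0 = 2.0236
R = v/ω = 1.25/0.75 = 1.6667
x' = 2.5 + 1.6667·(sin 2.0236 − sin 0.5236) = 3.1654
y' = -0.5 − 1.6667·(cos 2.0236 − cos 0.5236) = 1.6725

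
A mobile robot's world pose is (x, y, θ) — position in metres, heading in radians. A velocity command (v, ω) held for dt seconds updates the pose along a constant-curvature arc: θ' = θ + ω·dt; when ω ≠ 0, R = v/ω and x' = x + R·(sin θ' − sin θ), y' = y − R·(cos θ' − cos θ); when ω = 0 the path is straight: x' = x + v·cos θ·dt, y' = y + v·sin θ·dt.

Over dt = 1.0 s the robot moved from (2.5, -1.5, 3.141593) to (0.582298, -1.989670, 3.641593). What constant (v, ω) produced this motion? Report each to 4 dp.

Δθ = 3.641593 − 3.141593 = 0.500000
ω = Δθ/dt = 0.500000/1.0 = 0.5000
R = Δx/(sin θ' − sin θ) = 4.0000
v = R·ω = 4.0000·0.5000 = 2.0000

v = 2.0000, ω = 0.5000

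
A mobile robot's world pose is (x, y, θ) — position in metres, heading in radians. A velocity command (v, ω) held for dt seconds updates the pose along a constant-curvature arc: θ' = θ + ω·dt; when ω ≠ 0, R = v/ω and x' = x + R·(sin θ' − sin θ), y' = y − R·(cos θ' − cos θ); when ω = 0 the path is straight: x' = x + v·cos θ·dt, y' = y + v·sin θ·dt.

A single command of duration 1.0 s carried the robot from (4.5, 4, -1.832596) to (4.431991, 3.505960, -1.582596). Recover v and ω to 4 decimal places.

Δθ = -1.582596 − -1.832596 = 0.250000
ω = Δθ/dt = 0.250000/1.0 = 0.2500
R = −Δy/(cos θ' − cos θ) = 2.0000
v = R·ω = 2.0000·0.2500 = 0.5000

v = 0.5000, ω = 0.2500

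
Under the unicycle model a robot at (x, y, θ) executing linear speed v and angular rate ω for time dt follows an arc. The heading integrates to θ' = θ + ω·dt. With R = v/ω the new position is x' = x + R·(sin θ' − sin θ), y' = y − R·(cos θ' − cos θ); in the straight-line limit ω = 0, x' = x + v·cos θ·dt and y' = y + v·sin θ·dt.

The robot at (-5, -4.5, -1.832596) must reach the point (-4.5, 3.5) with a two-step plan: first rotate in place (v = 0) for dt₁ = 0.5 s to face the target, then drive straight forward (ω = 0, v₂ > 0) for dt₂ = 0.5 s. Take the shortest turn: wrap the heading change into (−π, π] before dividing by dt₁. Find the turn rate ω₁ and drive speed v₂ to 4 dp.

heading to target = atan2(3.5−-4.5, -4.5−-5) = 1.5084
Δθ = wrap(1.5084 − -1.8326) = -2.9422; ω₁ = Δθ/dt₁ = -5.8844
distance = √((-4.5−-5)² + (3.5−-4.5)²) = 8.0156; v₂ = distance/dt₂ = 16.0312

ω₁ = -5.8844, v₂ = 16.0312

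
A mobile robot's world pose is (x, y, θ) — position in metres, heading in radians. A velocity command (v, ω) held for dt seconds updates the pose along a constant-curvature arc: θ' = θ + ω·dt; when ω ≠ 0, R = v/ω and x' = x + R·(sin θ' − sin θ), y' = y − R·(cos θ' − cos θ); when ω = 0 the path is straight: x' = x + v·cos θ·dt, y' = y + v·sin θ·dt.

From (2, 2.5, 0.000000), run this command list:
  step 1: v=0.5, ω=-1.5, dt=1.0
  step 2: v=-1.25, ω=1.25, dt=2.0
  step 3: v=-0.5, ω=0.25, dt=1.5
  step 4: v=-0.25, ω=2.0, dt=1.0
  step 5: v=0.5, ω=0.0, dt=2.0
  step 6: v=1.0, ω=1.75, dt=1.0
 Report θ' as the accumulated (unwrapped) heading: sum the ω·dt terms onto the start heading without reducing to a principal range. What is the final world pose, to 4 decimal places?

step 1: θ'=-1.5000 (R=-0.3333) → pose (2.3325, 2.1902, -1.5000)
step 2: θ'=1.0000 (R=-1.0000) → pose (0.4935, 2.6598, 1.0000)
step 3: θ'=1.3750 (R=-2.0000) → pose (0.2147, 1.9683, 1.3750)
step 4: θ'=3.3750 (R=-0.1250) → pose (0.3662, 1.8224, 3.3750)
step 5: θ'=3.3750 (straight) → pose (-0.6067, 1.5911, 3.3750)
step 6: θ'=5.1250 (R=0.5714) → pose (-0.9980, 0.8060, 5.1250)

(-0.9980, 0.8060, 5.1250)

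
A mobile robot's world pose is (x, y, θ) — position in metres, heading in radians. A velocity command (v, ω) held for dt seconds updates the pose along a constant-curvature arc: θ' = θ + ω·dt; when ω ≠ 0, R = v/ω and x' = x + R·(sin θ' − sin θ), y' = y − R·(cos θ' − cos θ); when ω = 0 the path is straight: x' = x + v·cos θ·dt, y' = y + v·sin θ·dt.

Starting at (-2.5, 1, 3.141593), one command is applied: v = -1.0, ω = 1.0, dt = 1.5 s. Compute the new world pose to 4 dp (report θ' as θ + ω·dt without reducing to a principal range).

(-1.5025, 1.9293, 4.6416)

θ' = 3.1416 + 1.0·1.5 = 4.6416
R = v/ω = -1.0/1.0 = -1.0000
x' = -2.5 + -1.0000·(sin 4.6416 − sin 3.1416) = -1.5025
y' = 1 − -1.0000·(cos 4.6416 − cos 3.1416) = 1.9293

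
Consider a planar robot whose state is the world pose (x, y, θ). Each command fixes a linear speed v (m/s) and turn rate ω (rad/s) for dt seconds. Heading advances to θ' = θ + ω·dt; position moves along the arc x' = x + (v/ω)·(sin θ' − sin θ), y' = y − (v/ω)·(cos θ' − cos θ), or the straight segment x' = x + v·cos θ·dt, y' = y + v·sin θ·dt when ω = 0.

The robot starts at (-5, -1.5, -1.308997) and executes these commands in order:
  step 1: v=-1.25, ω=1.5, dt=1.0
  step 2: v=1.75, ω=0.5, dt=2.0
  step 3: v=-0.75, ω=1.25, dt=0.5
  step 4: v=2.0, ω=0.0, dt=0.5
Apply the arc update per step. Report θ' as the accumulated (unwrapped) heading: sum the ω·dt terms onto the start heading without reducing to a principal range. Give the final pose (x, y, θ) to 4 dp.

step 1: θ'=0.1910 (R=-0.8333) → pose (-5.9631, -0.8975, 0.1910)
step 2: θ'=1.1910 (R=3.5000) → pose (-3.3770, 1.2413, 1.1910)
step 3: θ'=1.8160 (R=-0.6000) → pose (-3.4018, 0.8732, 1.8160)
step 4: θ'=1.8160 (straight) → pose (-3.6446, 1.8433, 1.8160)

(-3.6446, 1.8433, 1.8160)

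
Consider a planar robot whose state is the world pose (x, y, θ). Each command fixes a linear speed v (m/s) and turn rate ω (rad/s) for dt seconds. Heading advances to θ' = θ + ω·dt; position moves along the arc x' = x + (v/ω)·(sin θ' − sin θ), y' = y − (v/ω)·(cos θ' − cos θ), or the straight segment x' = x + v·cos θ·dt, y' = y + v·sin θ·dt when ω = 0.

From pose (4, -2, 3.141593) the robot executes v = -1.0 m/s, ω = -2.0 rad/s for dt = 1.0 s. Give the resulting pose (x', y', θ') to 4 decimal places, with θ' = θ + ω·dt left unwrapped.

(4.4546, -2.7081, 1.1416)

θ' = 3.1416 + -2.0·1.0 = 1.1416
R = v/ω = -1.0/-2.0 = 0.5000
x' = 4 + 0.5000·(sin 1.1416 − sin 3.1416) = 4.4546
y' = -2 − 0.5000·(cos 1.1416 − cos 3.1416) = -2.7081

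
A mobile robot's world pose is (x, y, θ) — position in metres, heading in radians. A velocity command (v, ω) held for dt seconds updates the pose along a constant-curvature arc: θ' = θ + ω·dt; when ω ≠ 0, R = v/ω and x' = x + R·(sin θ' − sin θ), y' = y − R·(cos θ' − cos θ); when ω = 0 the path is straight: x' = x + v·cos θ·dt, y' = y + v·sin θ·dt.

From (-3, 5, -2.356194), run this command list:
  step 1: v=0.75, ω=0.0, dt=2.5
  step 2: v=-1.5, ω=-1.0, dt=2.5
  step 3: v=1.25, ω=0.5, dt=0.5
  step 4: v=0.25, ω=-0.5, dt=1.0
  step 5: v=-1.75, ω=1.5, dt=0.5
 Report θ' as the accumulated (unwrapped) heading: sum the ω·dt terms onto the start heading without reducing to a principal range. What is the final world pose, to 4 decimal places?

(-1.7495, 2.4122, -4.3562)

step 1: θ'=-2.3562 (straight) → pose (-4.3258, 3.6742, -2.3562)
step 2: θ'=-4.8562 (R=1.5000) → pose (-1.7806, 2.3985, -4.8562)
step 3: θ'=-4.6062 (R=2.5000) → pose (-1.7689, 3.0218, -4.6062)
step 4: θ'=-5.1062 (R=-0.5000) → pose (-1.7335, 3.2667, -5.1062)
step 5: θ'=-4.3562 (R=-1.1667) → pose (-1.7495, 2.4122, -4.3562)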